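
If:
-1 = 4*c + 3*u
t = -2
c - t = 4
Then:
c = 2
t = -2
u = -3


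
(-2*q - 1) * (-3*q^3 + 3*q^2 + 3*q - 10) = 6*q^4 - 3*q^3 - 9*q^2 + 17*q + 10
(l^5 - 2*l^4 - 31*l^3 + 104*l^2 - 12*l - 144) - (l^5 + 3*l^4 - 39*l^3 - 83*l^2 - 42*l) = -5*l^4 + 8*l^3 + 187*l^2 + 30*l - 144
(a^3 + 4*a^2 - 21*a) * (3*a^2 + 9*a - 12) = 3*a^5 + 21*a^4 - 39*a^3 - 237*a^2 + 252*a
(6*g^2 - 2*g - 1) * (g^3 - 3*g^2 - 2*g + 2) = 6*g^5 - 20*g^4 - 7*g^3 + 19*g^2 - 2*g - 2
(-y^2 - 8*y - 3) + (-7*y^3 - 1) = -7*y^3 - y^2 - 8*y - 4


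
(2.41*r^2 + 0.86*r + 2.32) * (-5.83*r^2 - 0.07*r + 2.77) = -14.0503*r^4 - 5.1825*r^3 - 6.9101*r^2 + 2.2198*r + 6.4264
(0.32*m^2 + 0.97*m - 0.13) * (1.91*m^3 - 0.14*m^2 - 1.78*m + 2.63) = 0.6112*m^5 + 1.8079*m^4 - 0.9537*m^3 - 0.8668*m^2 + 2.7825*m - 0.3419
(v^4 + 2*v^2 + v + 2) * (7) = 7*v^4 + 14*v^2 + 7*v + 14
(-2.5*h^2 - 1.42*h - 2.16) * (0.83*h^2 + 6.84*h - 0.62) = -2.075*h^4 - 18.2786*h^3 - 9.9556*h^2 - 13.894*h + 1.3392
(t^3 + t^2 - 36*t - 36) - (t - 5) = t^3 + t^2 - 37*t - 31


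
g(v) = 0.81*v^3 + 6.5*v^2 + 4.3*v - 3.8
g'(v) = 2.43*v^2 + 13.0*v + 4.3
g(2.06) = 39.72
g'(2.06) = 41.39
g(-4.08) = 31.84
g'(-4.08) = -8.29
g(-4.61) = 35.16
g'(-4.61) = -3.99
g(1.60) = 23.04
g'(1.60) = 31.32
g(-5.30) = 35.40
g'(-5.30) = 3.66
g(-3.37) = 24.53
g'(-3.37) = -11.91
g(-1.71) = 3.80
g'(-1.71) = -10.82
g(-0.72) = -3.83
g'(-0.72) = -3.80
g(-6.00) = 29.44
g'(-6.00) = 13.78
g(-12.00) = -519.08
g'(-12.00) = 198.22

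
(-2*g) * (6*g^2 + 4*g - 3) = -12*g^3 - 8*g^2 + 6*g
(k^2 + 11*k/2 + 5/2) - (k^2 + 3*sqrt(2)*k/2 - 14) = -3*sqrt(2)*k/2 + 11*k/2 + 33/2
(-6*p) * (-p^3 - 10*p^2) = 6*p^4 + 60*p^3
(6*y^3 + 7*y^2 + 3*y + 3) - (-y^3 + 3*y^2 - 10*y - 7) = 7*y^3 + 4*y^2 + 13*y + 10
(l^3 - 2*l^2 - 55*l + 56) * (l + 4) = l^4 + 2*l^3 - 63*l^2 - 164*l + 224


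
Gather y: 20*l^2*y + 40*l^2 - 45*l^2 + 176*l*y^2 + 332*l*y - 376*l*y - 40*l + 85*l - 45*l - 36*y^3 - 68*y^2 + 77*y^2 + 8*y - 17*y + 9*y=-5*l^2 - 36*y^3 + y^2*(176*l + 9) + y*(20*l^2 - 44*l)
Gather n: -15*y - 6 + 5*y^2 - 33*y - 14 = 5*y^2 - 48*y - 20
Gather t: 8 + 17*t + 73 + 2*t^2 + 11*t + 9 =2*t^2 + 28*t + 90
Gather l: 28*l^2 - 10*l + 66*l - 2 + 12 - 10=28*l^2 + 56*l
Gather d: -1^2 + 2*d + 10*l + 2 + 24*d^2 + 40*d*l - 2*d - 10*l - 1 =24*d^2 + 40*d*l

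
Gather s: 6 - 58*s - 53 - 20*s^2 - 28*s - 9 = -20*s^2 - 86*s - 56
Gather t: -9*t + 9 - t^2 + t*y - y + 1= -t^2 + t*(y - 9) - y + 10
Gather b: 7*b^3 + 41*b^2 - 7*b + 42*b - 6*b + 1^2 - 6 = 7*b^3 + 41*b^2 + 29*b - 5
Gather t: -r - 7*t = -r - 7*t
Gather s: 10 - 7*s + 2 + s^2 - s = s^2 - 8*s + 12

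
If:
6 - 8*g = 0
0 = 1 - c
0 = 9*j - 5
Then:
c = 1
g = 3/4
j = 5/9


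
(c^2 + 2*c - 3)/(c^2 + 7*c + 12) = (c - 1)/(c + 4)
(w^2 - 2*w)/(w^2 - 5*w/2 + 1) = 2*w/(2*w - 1)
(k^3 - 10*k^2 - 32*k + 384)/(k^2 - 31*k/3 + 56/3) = 3*(k^2 - 2*k - 48)/(3*k - 7)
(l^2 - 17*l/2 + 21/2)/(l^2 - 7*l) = (l - 3/2)/l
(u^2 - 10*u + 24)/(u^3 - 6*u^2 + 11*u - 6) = (u^2 - 10*u + 24)/(u^3 - 6*u^2 + 11*u - 6)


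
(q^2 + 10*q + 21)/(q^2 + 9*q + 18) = (q + 7)/(q + 6)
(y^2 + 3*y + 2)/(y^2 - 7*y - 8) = (y + 2)/(y - 8)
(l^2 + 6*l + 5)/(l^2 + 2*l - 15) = (l + 1)/(l - 3)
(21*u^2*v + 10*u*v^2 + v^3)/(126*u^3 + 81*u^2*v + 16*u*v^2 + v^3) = v/(6*u + v)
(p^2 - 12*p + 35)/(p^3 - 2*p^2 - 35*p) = (p - 5)/(p*(p + 5))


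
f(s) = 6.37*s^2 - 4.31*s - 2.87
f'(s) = 12.74*s - 4.31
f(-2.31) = 41.08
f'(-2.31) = -33.74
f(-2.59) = 51.02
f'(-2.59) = -37.31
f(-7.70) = 407.99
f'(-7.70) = -102.41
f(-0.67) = 2.88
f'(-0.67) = -12.85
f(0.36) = -3.60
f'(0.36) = 0.28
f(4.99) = 134.24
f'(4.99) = 59.26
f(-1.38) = 15.21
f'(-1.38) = -21.89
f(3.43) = 57.29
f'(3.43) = 39.39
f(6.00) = 200.59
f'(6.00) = 72.13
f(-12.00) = 966.13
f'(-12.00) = -157.19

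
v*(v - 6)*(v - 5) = v^3 - 11*v^2 + 30*v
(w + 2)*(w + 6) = w^2 + 8*w + 12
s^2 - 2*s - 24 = (s - 6)*(s + 4)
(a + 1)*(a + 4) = a^2 + 5*a + 4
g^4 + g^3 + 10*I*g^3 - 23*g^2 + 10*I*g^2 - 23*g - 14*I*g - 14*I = (g + 2*I)*(g + 7*I)*(-I*g + 1)*(I*g + I)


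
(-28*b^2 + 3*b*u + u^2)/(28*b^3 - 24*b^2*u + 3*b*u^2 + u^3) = (-4*b + u)/(4*b^2 - 4*b*u + u^2)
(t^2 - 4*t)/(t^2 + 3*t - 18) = t*(t - 4)/(t^2 + 3*t - 18)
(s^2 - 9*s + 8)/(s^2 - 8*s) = (s - 1)/s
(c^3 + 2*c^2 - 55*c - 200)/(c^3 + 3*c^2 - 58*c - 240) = (c + 5)/(c + 6)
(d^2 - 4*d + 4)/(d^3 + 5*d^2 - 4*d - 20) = (d - 2)/(d^2 + 7*d + 10)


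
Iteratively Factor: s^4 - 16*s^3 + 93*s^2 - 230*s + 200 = (s - 5)*(s^3 - 11*s^2 + 38*s - 40) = (s - 5)*(s - 2)*(s^2 - 9*s + 20) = (s - 5)^2*(s - 2)*(s - 4)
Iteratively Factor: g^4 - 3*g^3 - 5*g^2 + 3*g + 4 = (g + 1)*(g^3 - 4*g^2 - g + 4) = (g - 4)*(g + 1)*(g^2 - 1) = (g - 4)*(g + 1)^2*(g - 1)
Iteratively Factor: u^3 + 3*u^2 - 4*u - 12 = (u + 3)*(u^2 - 4) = (u + 2)*(u + 3)*(u - 2)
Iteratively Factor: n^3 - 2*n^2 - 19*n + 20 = (n - 5)*(n^2 + 3*n - 4) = (n - 5)*(n + 4)*(n - 1)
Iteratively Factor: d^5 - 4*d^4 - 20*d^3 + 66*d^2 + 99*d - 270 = (d + 3)*(d^4 - 7*d^3 + d^2 + 63*d - 90) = (d - 3)*(d + 3)*(d^3 - 4*d^2 - 11*d + 30) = (d - 3)*(d + 3)^2*(d^2 - 7*d + 10) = (d - 5)*(d - 3)*(d + 3)^2*(d - 2)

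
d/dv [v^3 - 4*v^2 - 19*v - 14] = 3*v^2 - 8*v - 19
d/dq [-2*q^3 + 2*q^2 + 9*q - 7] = -6*q^2 + 4*q + 9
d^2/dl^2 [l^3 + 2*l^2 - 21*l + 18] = 6*l + 4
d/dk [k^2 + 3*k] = 2*k + 3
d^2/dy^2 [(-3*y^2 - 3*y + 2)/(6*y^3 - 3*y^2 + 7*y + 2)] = 8*(-27*y^6 - 81*y^5 + 243*y^4 + 117*y^2 - 63*y + 35)/(216*y^9 - 324*y^8 + 918*y^7 - 567*y^6 + 855*y^5 + 117*y^4 + 163*y^3 + 258*y^2 + 84*y + 8)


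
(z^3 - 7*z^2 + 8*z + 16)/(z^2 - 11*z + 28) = (z^2 - 3*z - 4)/(z - 7)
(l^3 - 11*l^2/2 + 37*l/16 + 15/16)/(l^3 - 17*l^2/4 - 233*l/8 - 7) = (4*l^2 - 23*l + 15)/(2*(2*l^2 - 9*l - 56))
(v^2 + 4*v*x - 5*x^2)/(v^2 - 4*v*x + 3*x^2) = (-v - 5*x)/(-v + 3*x)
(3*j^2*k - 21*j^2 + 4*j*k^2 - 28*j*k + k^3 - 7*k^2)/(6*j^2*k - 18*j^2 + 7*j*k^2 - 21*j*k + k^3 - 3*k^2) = (3*j*k - 21*j + k^2 - 7*k)/(6*j*k - 18*j + k^2 - 3*k)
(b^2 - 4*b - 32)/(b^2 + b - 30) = (b^2 - 4*b - 32)/(b^2 + b - 30)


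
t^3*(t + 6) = t^4 + 6*t^3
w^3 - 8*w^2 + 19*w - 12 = (w - 4)*(w - 3)*(w - 1)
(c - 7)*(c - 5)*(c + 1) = c^3 - 11*c^2 + 23*c + 35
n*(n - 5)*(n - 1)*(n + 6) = n^4 - 31*n^2 + 30*n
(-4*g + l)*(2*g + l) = -8*g^2 - 2*g*l + l^2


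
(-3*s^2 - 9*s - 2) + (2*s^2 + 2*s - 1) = -s^2 - 7*s - 3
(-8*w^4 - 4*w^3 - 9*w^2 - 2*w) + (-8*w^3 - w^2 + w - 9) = -8*w^4 - 12*w^3 - 10*w^2 - w - 9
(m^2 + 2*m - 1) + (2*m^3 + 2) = 2*m^3 + m^2 + 2*m + 1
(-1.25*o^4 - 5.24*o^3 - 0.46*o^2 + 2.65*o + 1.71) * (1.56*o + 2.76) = -1.95*o^5 - 11.6244*o^4 - 15.18*o^3 + 2.8644*o^2 + 9.9816*o + 4.7196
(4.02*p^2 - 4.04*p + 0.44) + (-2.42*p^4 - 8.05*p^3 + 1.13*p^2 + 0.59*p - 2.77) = -2.42*p^4 - 8.05*p^3 + 5.15*p^2 - 3.45*p - 2.33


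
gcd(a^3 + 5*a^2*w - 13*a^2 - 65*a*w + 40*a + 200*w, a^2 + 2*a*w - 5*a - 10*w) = a - 5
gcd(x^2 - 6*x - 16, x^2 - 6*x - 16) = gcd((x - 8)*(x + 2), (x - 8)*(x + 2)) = x^2 - 6*x - 16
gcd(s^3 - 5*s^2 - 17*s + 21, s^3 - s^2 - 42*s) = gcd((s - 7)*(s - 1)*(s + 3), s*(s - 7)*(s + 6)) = s - 7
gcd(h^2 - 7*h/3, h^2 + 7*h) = h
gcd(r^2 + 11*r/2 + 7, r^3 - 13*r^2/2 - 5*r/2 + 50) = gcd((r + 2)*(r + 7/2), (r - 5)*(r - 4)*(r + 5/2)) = 1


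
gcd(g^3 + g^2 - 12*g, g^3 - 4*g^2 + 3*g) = g^2 - 3*g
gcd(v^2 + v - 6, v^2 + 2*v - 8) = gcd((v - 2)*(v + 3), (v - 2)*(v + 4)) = v - 2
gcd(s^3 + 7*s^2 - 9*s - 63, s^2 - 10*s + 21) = s - 3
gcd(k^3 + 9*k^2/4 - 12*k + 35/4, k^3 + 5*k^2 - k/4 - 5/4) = k + 5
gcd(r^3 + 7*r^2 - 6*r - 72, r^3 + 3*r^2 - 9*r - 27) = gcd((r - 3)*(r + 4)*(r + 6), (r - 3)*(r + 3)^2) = r - 3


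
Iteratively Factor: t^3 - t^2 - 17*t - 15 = (t + 1)*(t^2 - 2*t - 15) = (t - 5)*(t + 1)*(t + 3)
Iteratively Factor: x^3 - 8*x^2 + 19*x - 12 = (x - 3)*(x^2 - 5*x + 4) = (x - 3)*(x - 1)*(x - 4)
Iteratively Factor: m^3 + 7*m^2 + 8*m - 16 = (m + 4)*(m^2 + 3*m - 4) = (m - 1)*(m + 4)*(m + 4)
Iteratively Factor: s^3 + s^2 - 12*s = (s)*(s^2 + s - 12) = s*(s - 3)*(s + 4)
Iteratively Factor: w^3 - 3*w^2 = (w - 3)*(w^2) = w*(w - 3)*(w)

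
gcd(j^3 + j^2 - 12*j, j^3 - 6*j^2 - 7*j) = j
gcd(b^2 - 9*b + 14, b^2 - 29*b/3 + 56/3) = b - 7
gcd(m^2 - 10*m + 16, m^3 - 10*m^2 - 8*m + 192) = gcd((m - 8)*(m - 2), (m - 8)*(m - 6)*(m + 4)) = m - 8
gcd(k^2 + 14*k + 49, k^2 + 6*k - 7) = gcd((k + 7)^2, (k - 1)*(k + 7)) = k + 7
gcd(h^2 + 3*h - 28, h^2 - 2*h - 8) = h - 4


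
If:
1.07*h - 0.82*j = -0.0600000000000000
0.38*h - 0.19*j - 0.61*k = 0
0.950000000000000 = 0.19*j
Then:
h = 3.78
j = 5.00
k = 0.79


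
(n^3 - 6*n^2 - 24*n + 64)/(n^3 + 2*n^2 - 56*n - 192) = (n - 2)/(n + 6)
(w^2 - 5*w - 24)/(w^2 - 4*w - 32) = (w + 3)/(w + 4)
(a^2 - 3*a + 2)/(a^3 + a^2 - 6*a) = (a - 1)/(a*(a + 3))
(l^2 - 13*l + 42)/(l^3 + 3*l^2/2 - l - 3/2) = 2*(l^2 - 13*l + 42)/(2*l^3 + 3*l^2 - 2*l - 3)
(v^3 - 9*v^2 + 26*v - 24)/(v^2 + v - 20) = (v^2 - 5*v + 6)/(v + 5)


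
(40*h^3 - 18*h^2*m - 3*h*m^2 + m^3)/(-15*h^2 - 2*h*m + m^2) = (-8*h^2 + 2*h*m + m^2)/(3*h + m)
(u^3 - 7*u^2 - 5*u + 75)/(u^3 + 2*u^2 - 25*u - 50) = (u^2 - 2*u - 15)/(u^2 + 7*u + 10)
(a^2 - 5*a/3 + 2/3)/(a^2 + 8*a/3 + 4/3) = (3*a^2 - 5*a + 2)/(3*a^2 + 8*a + 4)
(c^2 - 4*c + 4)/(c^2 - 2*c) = (c - 2)/c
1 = 1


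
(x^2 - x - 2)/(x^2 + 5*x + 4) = (x - 2)/(x + 4)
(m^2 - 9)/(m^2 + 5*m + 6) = (m - 3)/(m + 2)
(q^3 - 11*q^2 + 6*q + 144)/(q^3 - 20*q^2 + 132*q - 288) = (q + 3)/(q - 6)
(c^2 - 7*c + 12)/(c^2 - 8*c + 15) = (c - 4)/(c - 5)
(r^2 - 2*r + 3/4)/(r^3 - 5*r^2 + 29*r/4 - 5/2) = (2*r - 3)/(2*r^2 - 9*r + 10)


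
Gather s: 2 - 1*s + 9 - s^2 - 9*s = -s^2 - 10*s + 11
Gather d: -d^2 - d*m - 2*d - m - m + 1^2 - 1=-d^2 + d*(-m - 2) - 2*m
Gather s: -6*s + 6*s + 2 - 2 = 0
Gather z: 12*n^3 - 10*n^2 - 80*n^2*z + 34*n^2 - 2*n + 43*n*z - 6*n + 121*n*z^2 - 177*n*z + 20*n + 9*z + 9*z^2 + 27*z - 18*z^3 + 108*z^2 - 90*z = 12*n^3 + 24*n^2 + 12*n - 18*z^3 + z^2*(121*n + 117) + z*(-80*n^2 - 134*n - 54)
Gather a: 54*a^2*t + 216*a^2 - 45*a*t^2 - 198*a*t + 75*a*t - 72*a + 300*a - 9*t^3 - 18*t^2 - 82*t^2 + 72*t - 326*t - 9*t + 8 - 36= a^2*(54*t + 216) + a*(-45*t^2 - 123*t + 228) - 9*t^3 - 100*t^2 - 263*t - 28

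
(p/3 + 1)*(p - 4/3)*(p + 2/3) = p^3/3 + 7*p^2/9 - 26*p/27 - 8/9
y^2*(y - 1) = y^3 - y^2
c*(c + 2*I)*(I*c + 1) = I*c^3 - c^2 + 2*I*c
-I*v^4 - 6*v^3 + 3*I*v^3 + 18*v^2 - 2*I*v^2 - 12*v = v*(v - 2)*(v - 6*I)*(-I*v + I)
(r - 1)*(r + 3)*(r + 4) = r^3 + 6*r^2 + 5*r - 12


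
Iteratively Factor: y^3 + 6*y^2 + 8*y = (y + 2)*(y^2 + 4*y) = y*(y + 2)*(y + 4)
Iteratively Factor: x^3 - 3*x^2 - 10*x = (x + 2)*(x^2 - 5*x) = x*(x + 2)*(x - 5)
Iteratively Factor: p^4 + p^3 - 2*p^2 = (p)*(p^3 + p^2 - 2*p) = p*(p - 1)*(p^2 + 2*p) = p^2*(p - 1)*(p + 2)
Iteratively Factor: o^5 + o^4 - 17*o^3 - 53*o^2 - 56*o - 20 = (o + 1)*(o^4 - 17*o^2 - 36*o - 20) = (o - 5)*(o + 1)*(o^3 + 5*o^2 + 8*o + 4) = (o - 5)*(o + 1)^2*(o^2 + 4*o + 4) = (o - 5)*(o + 1)^2*(o + 2)*(o + 2)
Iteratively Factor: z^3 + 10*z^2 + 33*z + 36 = (z + 3)*(z^2 + 7*z + 12) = (z + 3)^2*(z + 4)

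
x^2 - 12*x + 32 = (x - 8)*(x - 4)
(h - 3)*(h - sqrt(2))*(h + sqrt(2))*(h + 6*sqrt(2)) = h^4 - 3*h^3 + 6*sqrt(2)*h^3 - 18*sqrt(2)*h^2 - 2*h^2 - 12*sqrt(2)*h + 6*h + 36*sqrt(2)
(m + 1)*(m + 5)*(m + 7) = m^3 + 13*m^2 + 47*m + 35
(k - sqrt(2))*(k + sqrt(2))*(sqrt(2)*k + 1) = sqrt(2)*k^3 + k^2 - 2*sqrt(2)*k - 2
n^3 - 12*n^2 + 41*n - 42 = (n - 7)*(n - 3)*(n - 2)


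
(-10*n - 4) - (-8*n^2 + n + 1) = 8*n^2 - 11*n - 5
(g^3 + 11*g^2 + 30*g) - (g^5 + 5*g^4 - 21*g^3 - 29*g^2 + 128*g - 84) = -g^5 - 5*g^4 + 22*g^3 + 40*g^2 - 98*g + 84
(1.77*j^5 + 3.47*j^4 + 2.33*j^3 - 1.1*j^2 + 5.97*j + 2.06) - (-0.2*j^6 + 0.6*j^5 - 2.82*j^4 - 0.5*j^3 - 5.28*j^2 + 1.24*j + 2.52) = 0.2*j^6 + 1.17*j^5 + 6.29*j^4 + 2.83*j^3 + 4.18*j^2 + 4.73*j - 0.46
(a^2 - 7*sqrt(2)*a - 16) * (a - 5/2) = a^3 - 7*sqrt(2)*a^2 - 5*a^2/2 - 16*a + 35*sqrt(2)*a/2 + 40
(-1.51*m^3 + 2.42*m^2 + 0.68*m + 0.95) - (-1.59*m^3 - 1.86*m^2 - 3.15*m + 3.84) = 0.0800000000000001*m^3 + 4.28*m^2 + 3.83*m - 2.89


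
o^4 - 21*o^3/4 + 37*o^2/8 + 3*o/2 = o*(o - 4)*(o - 3/2)*(o + 1/4)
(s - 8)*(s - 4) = s^2 - 12*s + 32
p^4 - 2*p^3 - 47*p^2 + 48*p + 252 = (p - 7)*(p - 3)*(p + 2)*(p + 6)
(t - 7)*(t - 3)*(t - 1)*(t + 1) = t^4 - 10*t^3 + 20*t^2 + 10*t - 21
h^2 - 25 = (h - 5)*(h + 5)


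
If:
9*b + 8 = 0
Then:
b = -8/9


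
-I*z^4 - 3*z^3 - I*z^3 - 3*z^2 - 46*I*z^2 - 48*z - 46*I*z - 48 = (z - 8*I)*(z - I)*(z + 6*I)*(-I*z - I)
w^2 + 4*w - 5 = (w - 1)*(w + 5)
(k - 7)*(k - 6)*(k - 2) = k^3 - 15*k^2 + 68*k - 84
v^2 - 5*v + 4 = (v - 4)*(v - 1)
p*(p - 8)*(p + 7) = p^3 - p^2 - 56*p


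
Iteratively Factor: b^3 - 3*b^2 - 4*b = (b - 4)*(b^2 + b) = b*(b - 4)*(b + 1)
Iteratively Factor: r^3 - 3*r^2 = (r)*(r^2 - 3*r) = r^2*(r - 3)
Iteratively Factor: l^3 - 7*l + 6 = (l + 3)*(l^2 - 3*l + 2) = (l - 1)*(l + 3)*(l - 2)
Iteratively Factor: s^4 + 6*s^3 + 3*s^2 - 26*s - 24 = (s + 4)*(s^3 + 2*s^2 - 5*s - 6) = (s + 1)*(s + 4)*(s^2 + s - 6) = (s + 1)*(s + 3)*(s + 4)*(s - 2)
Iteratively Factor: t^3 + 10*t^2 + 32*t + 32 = (t + 2)*(t^2 + 8*t + 16) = (t + 2)*(t + 4)*(t + 4)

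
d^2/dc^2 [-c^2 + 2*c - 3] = -2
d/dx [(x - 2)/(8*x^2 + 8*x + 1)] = (-8*x^2 + 32*x + 17)/(64*x^4 + 128*x^3 + 80*x^2 + 16*x + 1)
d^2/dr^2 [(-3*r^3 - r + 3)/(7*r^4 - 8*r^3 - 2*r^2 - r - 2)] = 2*(-147*r^9 - 420*r^7 + 1819*r^6 - 3102*r^5 + 993*r^4 + 215*r^3 + 438*r^2 - 150*r - 7)/(343*r^12 - 1176*r^11 + 1050*r^10 + 13*r^9 - 258*r^8 + 468*r^7 - 299*r^6 - 144*r^5 - 42*r^4 - 121*r^3 - 30*r^2 - 12*r - 8)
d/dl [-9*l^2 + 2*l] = 2 - 18*l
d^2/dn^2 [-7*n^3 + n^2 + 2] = 2 - 42*n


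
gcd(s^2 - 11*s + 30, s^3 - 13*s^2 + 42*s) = s - 6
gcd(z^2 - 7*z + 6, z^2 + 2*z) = 1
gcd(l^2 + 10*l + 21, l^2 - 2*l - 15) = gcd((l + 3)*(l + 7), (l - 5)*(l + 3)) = l + 3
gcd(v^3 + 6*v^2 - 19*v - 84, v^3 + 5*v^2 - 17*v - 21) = v + 7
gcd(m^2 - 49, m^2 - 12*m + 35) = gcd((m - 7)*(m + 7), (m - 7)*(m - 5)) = m - 7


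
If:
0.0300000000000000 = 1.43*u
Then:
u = 0.02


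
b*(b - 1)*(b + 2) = b^3 + b^2 - 2*b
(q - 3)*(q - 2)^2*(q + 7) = q^4 - 33*q^2 + 100*q - 84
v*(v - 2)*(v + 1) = v^3 - v^2 - 2*v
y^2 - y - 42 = (y - 7)*(y + 6)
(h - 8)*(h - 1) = h^2 - 9*h + 8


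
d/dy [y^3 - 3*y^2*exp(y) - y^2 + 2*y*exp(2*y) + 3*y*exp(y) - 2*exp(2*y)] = -3*y^2*exp(y) + 3*y^2 + 4*y*exp(2*y) - 3*y*exp(y) - 2*y - 2*exp(2*y) + 3*exp(y)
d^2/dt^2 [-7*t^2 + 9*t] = -14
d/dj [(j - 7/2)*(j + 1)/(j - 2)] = (j^2 - 4*j + 17/2)/(j^2 - 4*j + 4)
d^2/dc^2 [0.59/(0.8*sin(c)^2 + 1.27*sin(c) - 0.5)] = (-1.5104*sin(c)^4 - 1.79832*sin(c)^3 + 0.369989000000001*sin(c)^2 + 3.22199*sin(c) + 2.375222)/(0.8*sin(c)^2 + 1.27*sin(c) - 0.5)^3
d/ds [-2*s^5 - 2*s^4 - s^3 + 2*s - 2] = -10*s^4 - 8*s^3 - 3*s^2 + 2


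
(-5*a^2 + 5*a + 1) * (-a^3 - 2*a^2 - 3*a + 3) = 5*a^5 + 5*a^4 + 4*a^3 - 32*a^2 + 12*a + 3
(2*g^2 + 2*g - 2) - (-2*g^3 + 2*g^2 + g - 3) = 2*g^3 + g + 1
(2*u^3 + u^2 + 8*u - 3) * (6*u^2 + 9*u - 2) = 12*u^5 + 24*u^4 + 53*u^3 + 52*u^2 - 43*u + 6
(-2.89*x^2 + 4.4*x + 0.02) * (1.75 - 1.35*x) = 3.9015*x^3 - 10.9975*x^2 + 7.673*x + 0.035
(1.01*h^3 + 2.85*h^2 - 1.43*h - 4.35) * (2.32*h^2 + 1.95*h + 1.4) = 2.3432*h^5 + 8.5815*h^4 + 3.6539*h^3 - 8.8905*h^2 - 10.4845*h - 6.09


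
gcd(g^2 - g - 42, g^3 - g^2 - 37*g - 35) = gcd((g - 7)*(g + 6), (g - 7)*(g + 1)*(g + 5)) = g - 7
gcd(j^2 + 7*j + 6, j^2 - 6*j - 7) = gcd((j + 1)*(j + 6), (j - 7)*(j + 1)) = j + 1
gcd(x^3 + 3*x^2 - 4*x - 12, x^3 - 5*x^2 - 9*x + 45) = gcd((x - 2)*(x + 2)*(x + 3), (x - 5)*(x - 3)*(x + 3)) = x + 3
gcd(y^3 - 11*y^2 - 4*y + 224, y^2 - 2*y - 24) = y + 4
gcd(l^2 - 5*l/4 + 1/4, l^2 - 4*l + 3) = l - 1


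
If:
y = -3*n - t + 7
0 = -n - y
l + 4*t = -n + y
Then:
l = -6*y - 28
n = -y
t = 2*y + 7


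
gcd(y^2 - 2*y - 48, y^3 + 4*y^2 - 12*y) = y + 6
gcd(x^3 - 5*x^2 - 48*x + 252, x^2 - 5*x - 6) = x - 6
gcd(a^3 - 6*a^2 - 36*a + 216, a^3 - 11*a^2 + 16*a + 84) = a - 6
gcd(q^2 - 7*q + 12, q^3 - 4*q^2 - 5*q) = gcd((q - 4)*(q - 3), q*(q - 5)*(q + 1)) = 1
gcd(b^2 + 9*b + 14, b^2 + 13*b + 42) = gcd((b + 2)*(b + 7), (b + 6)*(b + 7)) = b + 7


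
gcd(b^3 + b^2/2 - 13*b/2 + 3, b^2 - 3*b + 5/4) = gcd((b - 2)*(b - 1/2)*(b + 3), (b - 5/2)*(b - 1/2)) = b - 1/2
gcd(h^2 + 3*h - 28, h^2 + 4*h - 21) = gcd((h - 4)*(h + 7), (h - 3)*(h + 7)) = h + 7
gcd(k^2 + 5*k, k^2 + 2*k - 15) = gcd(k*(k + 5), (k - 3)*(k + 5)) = k + 5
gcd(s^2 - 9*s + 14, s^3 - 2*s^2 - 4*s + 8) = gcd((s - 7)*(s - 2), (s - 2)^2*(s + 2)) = s - 2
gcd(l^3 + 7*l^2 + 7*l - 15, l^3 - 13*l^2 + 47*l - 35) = l - 1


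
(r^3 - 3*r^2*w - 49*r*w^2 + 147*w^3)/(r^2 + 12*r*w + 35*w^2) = (r^2 - 10*r*w + 21*w^2)/(r + 5*w)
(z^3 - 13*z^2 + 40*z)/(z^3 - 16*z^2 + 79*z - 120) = z/(z - 3)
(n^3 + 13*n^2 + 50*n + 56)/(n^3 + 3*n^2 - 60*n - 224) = (n + 2)/(n - 8)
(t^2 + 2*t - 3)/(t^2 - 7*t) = (t^2 + 2*t - 3)/(t*(t - 7))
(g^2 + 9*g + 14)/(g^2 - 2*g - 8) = (g + 7)/(g - 4)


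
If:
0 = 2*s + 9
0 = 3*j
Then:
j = 0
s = -9/2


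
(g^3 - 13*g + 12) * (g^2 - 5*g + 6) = g^5 - 5*g^4 - 7*g^3 + 77*g^2 - 138*g + 72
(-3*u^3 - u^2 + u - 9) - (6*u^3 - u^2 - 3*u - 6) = -9*u^3 + 4*u - 3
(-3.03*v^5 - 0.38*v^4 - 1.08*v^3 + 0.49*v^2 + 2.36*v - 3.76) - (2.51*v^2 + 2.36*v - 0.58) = -3.03*v^5 - 0.38*v^4 - 1.08*v^3 - 2.02*v^2 - 3.18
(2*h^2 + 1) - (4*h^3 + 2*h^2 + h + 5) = -4*h^3 - h - 4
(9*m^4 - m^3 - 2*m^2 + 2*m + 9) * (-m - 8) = -9*m^5 - 71*m^4 + 10*m^3 + 14*m^2 - 25*m - 72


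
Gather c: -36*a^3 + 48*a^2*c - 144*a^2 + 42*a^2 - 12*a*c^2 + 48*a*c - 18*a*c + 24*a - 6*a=-36*a^3 - 102*a^2 - 12*a*c^2 + 18*a + c*(48*a^2 + 30*a)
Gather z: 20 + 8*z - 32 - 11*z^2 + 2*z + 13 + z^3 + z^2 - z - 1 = z^3 - 10*z^2 + 9*z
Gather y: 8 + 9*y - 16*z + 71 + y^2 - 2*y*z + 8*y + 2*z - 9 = y^2 + y*(17 - 2*z) - 14*z + 70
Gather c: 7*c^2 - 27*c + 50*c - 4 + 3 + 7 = 7*c^2 + 23*c + 6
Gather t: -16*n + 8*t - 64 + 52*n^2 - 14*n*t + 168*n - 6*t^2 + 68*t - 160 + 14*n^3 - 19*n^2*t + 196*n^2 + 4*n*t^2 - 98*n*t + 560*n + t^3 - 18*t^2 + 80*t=14*n^3 + 248*n^2 + 712*n + t^3 + t^2*(4*n - 24) + t*(-19*n^2 - 112*n + 156) - 224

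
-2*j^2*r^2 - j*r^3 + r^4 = r^2*(-2*j + r)*(j + r)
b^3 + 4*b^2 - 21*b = b*(b - 3)*(b + 7)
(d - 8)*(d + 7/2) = d^2 - 9*d/2 - 28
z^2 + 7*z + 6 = (z + 1)*(z + 6)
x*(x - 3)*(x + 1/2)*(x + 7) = x^4 + 9*x^3/2 - 19*x^2 - 21*x/2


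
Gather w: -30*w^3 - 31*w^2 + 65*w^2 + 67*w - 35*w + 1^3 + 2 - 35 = -30*w^3 + 34*w^2 + 32*w - 32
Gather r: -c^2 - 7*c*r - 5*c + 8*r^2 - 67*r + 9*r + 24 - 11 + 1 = -c^2 - 5*c + 8*r^2 + r*(-7*c - 58) + 14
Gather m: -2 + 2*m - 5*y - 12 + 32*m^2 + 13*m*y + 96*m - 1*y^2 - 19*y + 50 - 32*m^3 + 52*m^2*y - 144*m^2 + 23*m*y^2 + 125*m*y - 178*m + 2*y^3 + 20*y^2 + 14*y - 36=-32*m^3 + m^2*(52*y - 112) + m*(23*y^2 + 138*y - 80) + 2*y^3 + 19*y^2 - 10*y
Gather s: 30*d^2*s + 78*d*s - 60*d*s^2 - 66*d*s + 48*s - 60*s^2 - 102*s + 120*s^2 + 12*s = s^2*(60 - 60*d) + s*(30*d^2 + 12*d - 42)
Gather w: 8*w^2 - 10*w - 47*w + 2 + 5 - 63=8*w^2 - 57*w - 56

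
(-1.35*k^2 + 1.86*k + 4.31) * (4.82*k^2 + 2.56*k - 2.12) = -6.507*k^4 + 5.5092*k^3 + 28.3978*k^2 + 7.0904*k - 9.1372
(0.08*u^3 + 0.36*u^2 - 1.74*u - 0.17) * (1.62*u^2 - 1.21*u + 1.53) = 0.1296*u^5 + 0.4864*u^4 - 3.132*u^3 + 2.3808*u^2 - 2.4565*u - 0.2601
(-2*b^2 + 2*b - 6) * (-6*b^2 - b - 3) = 12*b^4 - 10*b^3 + 40*b^2 + 18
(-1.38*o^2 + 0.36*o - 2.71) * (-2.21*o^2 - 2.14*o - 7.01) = 3.0498*o^4 + 2.1576*o^3 + 14.8925*o^2 + 3.2758*o + 18.9971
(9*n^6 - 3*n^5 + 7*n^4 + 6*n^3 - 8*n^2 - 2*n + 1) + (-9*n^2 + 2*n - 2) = 9*n^6 - 3*n^5 + 7*n^4 + 6*n^3 - 17*n^2 - 1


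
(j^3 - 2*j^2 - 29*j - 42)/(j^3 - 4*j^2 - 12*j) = (j^2 - 4*j - 21)/(j*(j - 6))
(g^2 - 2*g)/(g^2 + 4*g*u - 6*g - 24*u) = g*(g - 2)/(g^2 + 4*g*u - 6*g - 24*u)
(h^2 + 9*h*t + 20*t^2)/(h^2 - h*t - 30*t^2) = (-h - 4*t)/(-h + 6*t)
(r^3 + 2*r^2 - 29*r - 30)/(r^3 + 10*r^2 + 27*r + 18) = (r - 5)/(r + 3)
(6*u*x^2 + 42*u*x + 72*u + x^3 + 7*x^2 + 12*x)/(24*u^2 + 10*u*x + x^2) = (x^2 + 7*x + 12)/(4*u + x)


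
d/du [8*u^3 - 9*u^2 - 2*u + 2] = 24*u^2 - 18*u - 2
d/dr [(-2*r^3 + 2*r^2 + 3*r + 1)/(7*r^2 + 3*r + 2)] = (-14*r^4 - 12*r^3 - 27*r^2 - 6*r + 3)/(49*r^4 + 42*r^3 + 37*r^2 + 12*r + 4)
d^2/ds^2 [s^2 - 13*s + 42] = 2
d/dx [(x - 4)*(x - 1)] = 2*x - 5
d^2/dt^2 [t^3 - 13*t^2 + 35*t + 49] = 6*t - 26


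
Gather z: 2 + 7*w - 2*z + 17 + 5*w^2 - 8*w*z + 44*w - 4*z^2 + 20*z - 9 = 5*w^2 + 51*w - 4*z^2 + z*(18 - 8*w) + 10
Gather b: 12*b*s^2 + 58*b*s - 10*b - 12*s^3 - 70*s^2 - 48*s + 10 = b*(12*s^2 + 58*s - 10) - 12*s^3 - 70*s^2 - 48*s + 10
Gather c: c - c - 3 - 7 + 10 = 0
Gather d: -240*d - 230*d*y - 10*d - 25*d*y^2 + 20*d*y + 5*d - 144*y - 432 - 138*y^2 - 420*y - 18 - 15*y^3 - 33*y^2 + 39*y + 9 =d*(-25*y^2 - 210*y - 245) - 15*y^3 - 171*y^2 - 525*y - 441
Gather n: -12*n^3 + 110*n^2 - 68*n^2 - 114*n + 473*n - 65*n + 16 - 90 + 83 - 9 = -12*n^3 + 42*n^2 + 294*n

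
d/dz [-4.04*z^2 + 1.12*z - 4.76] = 1.12 - 8.08*z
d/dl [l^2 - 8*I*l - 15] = 2*l - 8*I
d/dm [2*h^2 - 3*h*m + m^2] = -3*h + 2*m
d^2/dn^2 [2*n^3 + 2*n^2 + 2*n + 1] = 12*n + 4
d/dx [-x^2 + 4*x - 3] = 4 - 2*x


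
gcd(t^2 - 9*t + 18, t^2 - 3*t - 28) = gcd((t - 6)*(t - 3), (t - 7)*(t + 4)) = 1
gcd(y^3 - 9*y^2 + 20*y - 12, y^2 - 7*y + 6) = y^2 - 7*y + 6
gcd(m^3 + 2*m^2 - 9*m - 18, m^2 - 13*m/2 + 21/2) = m - 3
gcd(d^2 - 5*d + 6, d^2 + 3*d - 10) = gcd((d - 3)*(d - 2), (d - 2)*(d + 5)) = d - 2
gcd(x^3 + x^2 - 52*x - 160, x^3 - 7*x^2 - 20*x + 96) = x^2 - 4*x - 32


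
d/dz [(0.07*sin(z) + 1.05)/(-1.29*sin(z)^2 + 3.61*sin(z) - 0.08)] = (0.0903*sin(z)^2 + 2.709*sin(z) - 3.7961)*cos(z)/(1.6641*sin(z)^4 - 9.3138*sin(z)^3 + 13.2385*sin(z)^2 - 0.5776*sin(z) + 0.0064)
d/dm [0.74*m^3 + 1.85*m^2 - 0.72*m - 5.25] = 2.22*m^2 + 3.7*m - 0.72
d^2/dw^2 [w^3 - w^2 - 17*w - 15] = 6*w - 2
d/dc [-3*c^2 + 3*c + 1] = 3 - 6*c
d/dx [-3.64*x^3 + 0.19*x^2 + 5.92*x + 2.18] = -10.92*x^2 + 0.38*x + 5.92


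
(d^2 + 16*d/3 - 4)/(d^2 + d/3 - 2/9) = 3*(3*d^2 + 16*d - 12)/(9*d^2 + 3*d - 2)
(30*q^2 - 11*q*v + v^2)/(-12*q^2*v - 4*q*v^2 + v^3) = (-5*q + v)/(v*(2*q + v))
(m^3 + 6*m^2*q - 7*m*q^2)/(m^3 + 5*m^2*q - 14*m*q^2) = (-m + q)/(-m + 2*q)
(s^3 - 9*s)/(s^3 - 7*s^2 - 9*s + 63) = s/(s - 7)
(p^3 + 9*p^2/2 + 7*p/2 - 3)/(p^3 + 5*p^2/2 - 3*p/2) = (p + 2)/p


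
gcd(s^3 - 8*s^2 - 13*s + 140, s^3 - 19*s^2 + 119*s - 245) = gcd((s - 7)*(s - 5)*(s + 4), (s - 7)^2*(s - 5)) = s^2 - 12*s + 35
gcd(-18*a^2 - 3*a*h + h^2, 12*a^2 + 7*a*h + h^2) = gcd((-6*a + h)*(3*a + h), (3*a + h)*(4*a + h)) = 3*a + h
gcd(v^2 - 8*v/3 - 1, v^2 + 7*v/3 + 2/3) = v + 1/3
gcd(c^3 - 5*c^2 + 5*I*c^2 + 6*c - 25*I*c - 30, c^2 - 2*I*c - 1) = c - I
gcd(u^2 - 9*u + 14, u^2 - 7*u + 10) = u - 2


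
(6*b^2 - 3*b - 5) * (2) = 12*b^2 - 6*b - 10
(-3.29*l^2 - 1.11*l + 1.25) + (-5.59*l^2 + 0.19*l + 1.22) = -8.88*l^2 - 0.92*l + 2.47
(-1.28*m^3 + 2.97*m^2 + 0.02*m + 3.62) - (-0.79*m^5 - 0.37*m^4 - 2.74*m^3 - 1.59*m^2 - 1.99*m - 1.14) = 0.79*m^5 + 0.37*m^4 + 1.46*m^3 + 4.56*m^2 + 2.01*m + 4.76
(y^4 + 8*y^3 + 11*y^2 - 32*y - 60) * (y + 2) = y^5 + 10*y^4 + 27*y^3 - 10*y^2 - 124*y - 120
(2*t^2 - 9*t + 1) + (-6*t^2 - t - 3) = -4*t^2 - 10*t - 2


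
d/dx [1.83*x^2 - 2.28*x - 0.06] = 3.66*x - 2.28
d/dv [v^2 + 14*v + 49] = 2*v + 14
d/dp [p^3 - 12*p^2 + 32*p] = 3*p^2 - 24*p + 32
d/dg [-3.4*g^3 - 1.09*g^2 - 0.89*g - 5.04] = -10.2*g^2 - 2.18*g - 0.89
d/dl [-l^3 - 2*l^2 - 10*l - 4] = -3*l^2 - 4*l - 10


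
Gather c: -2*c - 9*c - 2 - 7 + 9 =-11*c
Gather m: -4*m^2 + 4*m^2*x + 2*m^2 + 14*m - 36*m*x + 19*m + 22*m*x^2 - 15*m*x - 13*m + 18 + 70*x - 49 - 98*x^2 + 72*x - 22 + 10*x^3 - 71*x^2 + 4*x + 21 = m^2*(4*x - 2) + m*(22*x^2 - 51*x + 20) + 10*x^3 - 169*x^2 + 146*x - 32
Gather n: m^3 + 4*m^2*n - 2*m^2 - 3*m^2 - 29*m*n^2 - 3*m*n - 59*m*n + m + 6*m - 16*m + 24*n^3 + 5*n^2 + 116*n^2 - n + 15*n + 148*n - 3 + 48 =m^3 - 5*m^2 - 9*m + 24*n^3 + n^2*(121 - 29*m) + n*(4*m^2 - 62*m + 162) + 45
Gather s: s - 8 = s - 8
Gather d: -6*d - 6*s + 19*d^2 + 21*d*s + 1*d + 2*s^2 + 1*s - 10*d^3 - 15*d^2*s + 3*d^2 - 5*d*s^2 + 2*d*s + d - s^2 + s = -10*d^3 + d^2*(22 - 15*s) + d*(-5*s^2 + 23*s - 4) + s^2 - 4*s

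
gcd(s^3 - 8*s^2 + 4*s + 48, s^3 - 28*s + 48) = s - 4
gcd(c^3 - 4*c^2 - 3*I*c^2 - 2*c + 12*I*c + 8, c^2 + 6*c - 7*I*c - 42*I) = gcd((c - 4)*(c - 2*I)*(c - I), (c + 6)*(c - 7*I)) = 1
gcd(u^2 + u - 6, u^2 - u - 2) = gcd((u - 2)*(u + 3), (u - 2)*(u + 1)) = u - 2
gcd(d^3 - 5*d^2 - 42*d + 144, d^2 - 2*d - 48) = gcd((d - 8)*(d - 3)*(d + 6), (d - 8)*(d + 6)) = d^2 - 2*d - 48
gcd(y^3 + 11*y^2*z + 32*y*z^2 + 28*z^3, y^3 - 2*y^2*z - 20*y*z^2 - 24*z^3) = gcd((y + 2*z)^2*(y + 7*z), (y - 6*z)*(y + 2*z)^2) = y^2 + 4*y*z + 4*z^2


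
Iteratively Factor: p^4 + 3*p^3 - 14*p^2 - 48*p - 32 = (p + 2)*(p^3 + p^2 - 16*p - 16) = (p + 2)*(p + 4)*(p^2 - 3*p - 4) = (p + 1)*(p + 2)*(p + 4)*(p - 4)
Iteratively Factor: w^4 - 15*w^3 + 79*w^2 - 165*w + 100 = (w - 4)*(w^3 - 11*w^2 + 35*w - 25) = (w - 5)*(w - 4)*(w^2 - 6*w + 5) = (w - 5)*(w - 4)*(w - 1)*(w - 5)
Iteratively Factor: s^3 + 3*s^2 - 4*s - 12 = (s + 3)*(s^2 - 4) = (s - 2)*(s + 3)*(s + 2)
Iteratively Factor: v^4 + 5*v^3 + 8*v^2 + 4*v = (v + 1)*(v^3 + 4*v^2 + 4*v) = (v + 1)*(v + 2)*(v^2 + 2*v) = v*(v + 1)*(v + 2)*(v + 2)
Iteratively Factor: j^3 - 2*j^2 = (j - 2)*(j^2) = j*(j - 2)*(j)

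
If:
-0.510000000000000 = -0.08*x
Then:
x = 6.38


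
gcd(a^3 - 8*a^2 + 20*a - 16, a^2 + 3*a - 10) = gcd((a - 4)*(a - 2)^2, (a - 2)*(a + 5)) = a - 2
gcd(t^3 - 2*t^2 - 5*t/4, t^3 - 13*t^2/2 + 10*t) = t^2 - 5*t/2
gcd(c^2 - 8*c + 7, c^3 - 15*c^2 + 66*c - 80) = 1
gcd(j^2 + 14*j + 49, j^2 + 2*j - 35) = j + 7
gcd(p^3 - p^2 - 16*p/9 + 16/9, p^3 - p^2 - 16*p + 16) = p - 1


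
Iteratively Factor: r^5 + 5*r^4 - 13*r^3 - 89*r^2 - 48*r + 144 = (r - 1)*(r^4 + 6*r^3 - 7*r^2 - 96*r - 144) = (r - 1)*(r + 4)*(r^3 + 2*r^2 - 15*r - 36) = (r - 4)*(r - 1)*(r + 4)*(r^2 + 6*r + 9) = (r - 4)*(r - 1)*(r + 3)*(r + 4)*(r + 3)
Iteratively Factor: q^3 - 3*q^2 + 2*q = (q)*(q^2 - 3*q + 2) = q*(q - 2)*(q - 1)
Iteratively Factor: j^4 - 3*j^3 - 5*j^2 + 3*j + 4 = (j + 1)*(j^3 - 4*j^2 - j + 4) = (j - 4)*(j + 1)*(j^2 - 1) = (j - 4)*(j - 1)*(j + 1)*(j + 1)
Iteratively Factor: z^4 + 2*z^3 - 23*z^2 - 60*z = (z - 5)*(z^3 + 7*z^2 + 12*z) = z*(z - 5)*(z^2 + 7*z + 12) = z*(z - 5)*(z + 3)*(z + 4)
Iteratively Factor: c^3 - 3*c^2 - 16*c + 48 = (c + 4)*(c^2 - 7*c + 12) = (c - 3)*(c + 4)*(c - 4)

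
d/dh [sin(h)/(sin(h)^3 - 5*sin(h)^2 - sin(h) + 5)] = (-2*sin(h)^3 + 5*sin(h)^2 + 5)/((sin(h) - 5)^2*cos(h)^3)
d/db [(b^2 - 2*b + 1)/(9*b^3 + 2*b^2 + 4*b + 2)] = (-9*b^4 + 36*b^3 - 19*b^2 - 8)/(81*b^6 + 36*b^5 + 76*b^4 + 52*b^3 + 24*b^2 + 16*b + 4)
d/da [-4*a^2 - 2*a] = -8*a - 2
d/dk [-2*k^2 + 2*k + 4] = 2 - 4*k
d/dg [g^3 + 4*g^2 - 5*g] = 3*g^2 + 8*g - 5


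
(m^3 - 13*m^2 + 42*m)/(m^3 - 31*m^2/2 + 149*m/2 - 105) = 2*m/(2*m - 5)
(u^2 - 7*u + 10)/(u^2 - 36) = (u^2 - 7*u + 10)/(u^2 - 36)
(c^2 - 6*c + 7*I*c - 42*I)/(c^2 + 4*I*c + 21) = (c - 6)/(c - 3*I)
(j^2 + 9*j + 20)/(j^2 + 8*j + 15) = (j + 4)/(j + 3)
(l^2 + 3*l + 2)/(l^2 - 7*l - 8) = (l + 2)/(l - 8)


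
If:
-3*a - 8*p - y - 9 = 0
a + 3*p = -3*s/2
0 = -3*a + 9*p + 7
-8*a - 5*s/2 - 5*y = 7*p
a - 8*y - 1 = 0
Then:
No Solution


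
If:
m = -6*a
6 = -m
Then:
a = 1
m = -6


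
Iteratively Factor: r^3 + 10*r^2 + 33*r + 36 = (r + 3)*(r^2 + 7*r + 12) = (r + 3)*(r + 4)*(r + 3)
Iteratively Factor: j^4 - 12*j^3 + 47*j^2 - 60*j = (j - 4)*(j^3 - 8*j^2 + 15*j) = (j - 4)*(j - 3)*(j^2 - 5*j) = (j - 5)*(j - 4)*(j - 3)*(j)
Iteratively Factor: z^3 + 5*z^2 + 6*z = (z)*(z^2 + 5*z + 6) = z*(z + 3)*(z + 2)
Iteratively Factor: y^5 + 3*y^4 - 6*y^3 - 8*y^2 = (y + 4)*(y^4 - y^3 - 2*y^2) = y*(y + 4)*(y^3 - y^2 - 2*y) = y^2*(y + 4)*(y^2 - y - 2) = y^2*(y - 2)*(y + 4)*(y + 1)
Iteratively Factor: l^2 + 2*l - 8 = (l - 2)*(l + 4)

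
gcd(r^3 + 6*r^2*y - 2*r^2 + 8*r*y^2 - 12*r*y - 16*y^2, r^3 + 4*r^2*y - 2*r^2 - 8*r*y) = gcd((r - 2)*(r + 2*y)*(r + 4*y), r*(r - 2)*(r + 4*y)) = r^2 + 4*r*y - 2*r - 8*y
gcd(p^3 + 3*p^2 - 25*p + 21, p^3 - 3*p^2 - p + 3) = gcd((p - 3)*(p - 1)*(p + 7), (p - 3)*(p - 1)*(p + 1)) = p^2 - 4*p + 3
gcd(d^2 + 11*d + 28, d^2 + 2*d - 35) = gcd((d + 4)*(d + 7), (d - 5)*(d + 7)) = d + 7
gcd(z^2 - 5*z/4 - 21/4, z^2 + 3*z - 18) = z - 3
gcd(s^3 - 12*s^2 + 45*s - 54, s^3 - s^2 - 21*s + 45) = s^2 - 6*s + 9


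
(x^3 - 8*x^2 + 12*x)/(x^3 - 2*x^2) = (x - 6)/x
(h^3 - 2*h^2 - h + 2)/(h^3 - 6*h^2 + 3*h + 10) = (h - 1)/(h - 5)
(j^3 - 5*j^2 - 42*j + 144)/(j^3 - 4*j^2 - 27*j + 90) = (j^2 - 2*j - 48)/(j^2 - j - 30)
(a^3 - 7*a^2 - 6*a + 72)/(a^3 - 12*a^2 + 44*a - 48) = (a + 3)/(a - 2)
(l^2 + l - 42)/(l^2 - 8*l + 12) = (l + 7)/(l - 2)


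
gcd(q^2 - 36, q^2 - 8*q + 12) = q - 6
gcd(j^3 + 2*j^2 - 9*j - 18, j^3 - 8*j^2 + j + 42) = j^2 - j - 6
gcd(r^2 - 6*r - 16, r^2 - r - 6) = r + 2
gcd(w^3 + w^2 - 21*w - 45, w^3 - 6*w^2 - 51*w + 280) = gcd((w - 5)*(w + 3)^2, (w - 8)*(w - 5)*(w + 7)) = w - 5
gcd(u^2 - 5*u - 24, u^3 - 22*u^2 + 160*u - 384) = u - 8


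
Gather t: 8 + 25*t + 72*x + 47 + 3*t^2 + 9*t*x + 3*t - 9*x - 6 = 3*t^2 + t*(9*x + 28) + 63*x + 49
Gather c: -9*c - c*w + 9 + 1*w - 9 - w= c*(-w - 9)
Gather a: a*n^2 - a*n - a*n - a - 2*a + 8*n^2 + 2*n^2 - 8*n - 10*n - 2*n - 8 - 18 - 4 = a*(n^2 - 2*n - 3) + 10*n^2 - 20*n - 30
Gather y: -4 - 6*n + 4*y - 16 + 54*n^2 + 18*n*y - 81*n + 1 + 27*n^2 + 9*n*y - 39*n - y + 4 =81*n^2 - 126*n + y*(27*n + 3) - 15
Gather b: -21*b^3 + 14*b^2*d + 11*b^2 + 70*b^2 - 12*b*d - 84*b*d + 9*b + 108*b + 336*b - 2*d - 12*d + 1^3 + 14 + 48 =-21*b^3 + b^2*(14*d + 81) + b*(453 - 96*d) - 14*d + 63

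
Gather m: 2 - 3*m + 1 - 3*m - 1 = 2 - 6*m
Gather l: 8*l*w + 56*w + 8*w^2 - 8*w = 8*l*w + 8*w^2 + 48*w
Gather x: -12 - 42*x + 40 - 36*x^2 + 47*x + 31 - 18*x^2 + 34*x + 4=-54*x^2 + 39*x + 63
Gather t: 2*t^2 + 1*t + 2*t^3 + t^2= 2*t^3 + 3*t^2 + t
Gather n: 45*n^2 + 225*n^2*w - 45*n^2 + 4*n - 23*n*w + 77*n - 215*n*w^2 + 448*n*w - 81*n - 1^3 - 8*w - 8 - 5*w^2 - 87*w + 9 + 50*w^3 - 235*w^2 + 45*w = 225*n^2*w + n*(-215*w^2 + 425*w) + 50*w^3 - 240*w^2 - 50*w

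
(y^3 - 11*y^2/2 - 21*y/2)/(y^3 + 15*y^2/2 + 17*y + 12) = y*(y - 7)/(y^2 + 6*y + 8)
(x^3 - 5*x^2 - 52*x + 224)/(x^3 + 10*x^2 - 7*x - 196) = (x - 8)/(x + 7)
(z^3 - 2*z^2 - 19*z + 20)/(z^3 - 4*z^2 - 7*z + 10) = (z + 4)/(z + 2)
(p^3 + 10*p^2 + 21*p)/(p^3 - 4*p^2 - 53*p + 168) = p*(p + 3)/(p^2 - 11*p + 24)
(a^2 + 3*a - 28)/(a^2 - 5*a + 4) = (a + 7)/(a - 1)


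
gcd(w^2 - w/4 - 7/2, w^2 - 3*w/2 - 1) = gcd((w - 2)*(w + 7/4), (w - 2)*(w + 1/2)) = w - 2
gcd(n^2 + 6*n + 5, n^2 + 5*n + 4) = n + 1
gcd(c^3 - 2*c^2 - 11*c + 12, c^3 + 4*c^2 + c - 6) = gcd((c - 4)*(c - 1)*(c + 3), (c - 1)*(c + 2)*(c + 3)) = c^2 + 2*c - 3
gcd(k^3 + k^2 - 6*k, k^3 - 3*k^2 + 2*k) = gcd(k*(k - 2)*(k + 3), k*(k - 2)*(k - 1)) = k^2 - 2*k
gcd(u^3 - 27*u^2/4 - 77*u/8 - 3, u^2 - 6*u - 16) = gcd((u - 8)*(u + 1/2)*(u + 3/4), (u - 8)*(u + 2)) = u - 8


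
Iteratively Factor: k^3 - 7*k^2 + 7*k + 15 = (k - 3)*(k^2 - 4*k - 5) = (k - 3)*(k + 1)*(k - 5)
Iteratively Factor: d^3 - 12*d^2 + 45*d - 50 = (d - 5)*(d^2 - 7*d + 10) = (d - 5)*(d - 2)*(d - 5)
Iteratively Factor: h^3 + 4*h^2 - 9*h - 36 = (h + 3)*(h^2 + h - 12) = (h + 3)*(h + 4)*(h - 3)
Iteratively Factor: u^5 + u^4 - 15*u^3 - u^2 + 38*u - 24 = (u + 2)*(u^4 - u^3 - 13*u^2 + 25*u - 12) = (u - 1)*(u + 2)*(u^3 - 13*u + 12) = (u - 1)^2*(u + 2)*(u^2 + u - 12) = (u - 1)^2*(u + 2)*(u + 4)*(u - 3)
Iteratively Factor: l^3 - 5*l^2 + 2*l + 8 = (l - 2)*(l^2 - 3*l - 4) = (l - 2)*(l + 1)*(l - 4)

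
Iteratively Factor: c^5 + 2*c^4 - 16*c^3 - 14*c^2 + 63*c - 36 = (c + 4)*(c^4 - 2*c^3 - 8*c^2 + 18*c - 9) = (c - 1)*(c + 4)*(c^3 - c^2 - 9*c + 9) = (c - 1)*(c + 3)*(c + 4)*(c^2 - 4*c + 3) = (c - 3)*(c - 1)*(c + 3)*(c + 4)*(c - 1)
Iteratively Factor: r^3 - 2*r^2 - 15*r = (r - 5)*(r^2 + 3*r) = (r - 5)*(r + 3)*(r)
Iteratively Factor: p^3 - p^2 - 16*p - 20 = (p + 2)*(p^2 - 3*p - 10) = (p + 2)^2*(p - 5)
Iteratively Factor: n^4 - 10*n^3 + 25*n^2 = (n)*(n^3 - 10*n^2 + 25*n) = n^2*(n^2 - 10*n + 25) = n^2*(n - 5)*(n - 5)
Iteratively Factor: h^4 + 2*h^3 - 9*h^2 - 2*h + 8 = (h + 1)*(h^3 + h^2 - 10*h + 8) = (h - 2)*(h + 1)*(h^2 + 3*h - 4) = (h - 2)*(h + 1)*(h + 4)*(h - 1)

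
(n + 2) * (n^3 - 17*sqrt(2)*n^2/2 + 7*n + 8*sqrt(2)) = n^4 - 17*sqrt(2)*n^3/2 + 2*n^3 - 17*sqrt(2)*n^2 + 7*n^2 + 8*sqrt(2)*n + 14*n + 16*sqrt(2)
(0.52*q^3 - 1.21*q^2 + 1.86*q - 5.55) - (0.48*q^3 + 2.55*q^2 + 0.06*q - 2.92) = 0.04*q^3 - 3.76*q^2 + 1.8*q - 2.63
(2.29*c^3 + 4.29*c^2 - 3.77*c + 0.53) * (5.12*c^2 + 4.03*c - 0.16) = 11.7248*c^5 + 31.1935*c^4 - 2.3801*c^3 - 13.1659*c^2 + 2.7391*c - 0.0848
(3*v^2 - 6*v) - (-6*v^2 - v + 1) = 9*v^2 - 5*v - 1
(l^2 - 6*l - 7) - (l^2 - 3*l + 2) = -3*l - 9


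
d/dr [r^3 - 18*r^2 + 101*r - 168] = 3*r^2 - 36*r + 101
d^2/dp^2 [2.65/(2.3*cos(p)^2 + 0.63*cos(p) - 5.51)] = (-56.074*(1 - cos(p)^2)^2 - 11.51955*cos(p)^3 - 163.422585*cos(p)^2 + 13.840155*cos(p) + 125.34447)/(2.3*cos(p)^2 + 0.63*cos(p) - 5.51)^3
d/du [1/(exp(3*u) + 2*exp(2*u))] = (-3*exp(u) - 4)*exp(-2*u)/(exp(u) + 2)^2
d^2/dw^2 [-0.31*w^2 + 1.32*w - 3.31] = -0.620000000000000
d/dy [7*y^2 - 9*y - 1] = 14*y - 9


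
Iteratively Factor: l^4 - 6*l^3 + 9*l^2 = (l)*(l^3 - 6*l^2 + 9*l) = l*(l - 3)*(l^2 - 3*l) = l*(l - 3)^2*(l)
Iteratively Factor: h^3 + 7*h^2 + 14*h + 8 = (h + 2)*(h^2 + 5*h + 4) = (h + 1)*(h + 2)*(h + 4)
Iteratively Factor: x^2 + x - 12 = (x + 4)*(x - 3)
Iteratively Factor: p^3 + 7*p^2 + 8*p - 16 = (p + 4)*(p^2 + 3*p - 4) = (p + 4)^2*(p - 1)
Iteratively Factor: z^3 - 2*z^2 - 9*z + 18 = (z - 3)*(z^2 + z - 6) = (z - 3)*(z - 2)*(z + 3)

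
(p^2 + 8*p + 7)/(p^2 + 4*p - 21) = (p + 1)/(p - 3)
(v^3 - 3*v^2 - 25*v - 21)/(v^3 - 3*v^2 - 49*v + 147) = (v^2 + 4*v + 3)/(v^2 + 4*v - 21)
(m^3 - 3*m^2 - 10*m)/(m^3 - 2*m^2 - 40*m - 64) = m*(m - 5)/(m^2 - 4*m - 32)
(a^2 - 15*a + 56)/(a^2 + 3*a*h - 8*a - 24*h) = (a - 7)/(a + 3*h)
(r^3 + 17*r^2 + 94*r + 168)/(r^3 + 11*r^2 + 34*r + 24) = (r + 7)/(r + 1)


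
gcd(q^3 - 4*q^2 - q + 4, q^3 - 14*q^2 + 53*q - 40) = q - 1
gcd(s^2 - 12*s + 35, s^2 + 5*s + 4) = 1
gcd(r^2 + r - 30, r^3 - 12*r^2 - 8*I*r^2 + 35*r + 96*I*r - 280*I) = r - 5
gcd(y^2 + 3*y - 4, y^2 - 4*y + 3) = y - 1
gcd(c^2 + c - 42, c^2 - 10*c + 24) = c - 6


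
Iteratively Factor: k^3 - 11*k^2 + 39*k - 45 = (k - 5)*(k^2 - 6*k + 9) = (k - 5)*(k - 3)*(k - 3)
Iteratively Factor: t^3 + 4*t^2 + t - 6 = (t - 1)*(t^2 + 5*t + 6) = (t - 1)*(t + 2)*(t + 3)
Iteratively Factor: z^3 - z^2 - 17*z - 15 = (z + 3)*(z^2 - 4*z - 5) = (z - 5)*(z + 3)*(z + 1)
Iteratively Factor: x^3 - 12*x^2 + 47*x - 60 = (x - 4)*(x^2 - 8*x + 15) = (x - 4)*(x - 3)*(x - 5)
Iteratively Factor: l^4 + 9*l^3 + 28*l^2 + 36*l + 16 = (l + 2)*(l^3 + 7*l^2 + 14*l + 8) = (l + 2)^2*(l^2 + 5*l + 4) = (l + 1)*(l + 2)^2*(l + 4)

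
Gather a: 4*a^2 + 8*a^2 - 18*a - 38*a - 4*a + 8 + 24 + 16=12*a^2 - 60*a + 48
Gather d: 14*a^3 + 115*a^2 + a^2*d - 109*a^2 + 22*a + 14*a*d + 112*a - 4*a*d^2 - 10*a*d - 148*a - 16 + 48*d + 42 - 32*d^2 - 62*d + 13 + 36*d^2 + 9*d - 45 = 14*a^3 + 6*a^2 - 14*a + d^2*(4 - 4*a) + d*(a^2 + 4*a - 5) - 6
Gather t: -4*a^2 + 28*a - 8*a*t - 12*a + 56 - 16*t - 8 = -4*a^2 + 16*a + t*(-8*a - 16) + 48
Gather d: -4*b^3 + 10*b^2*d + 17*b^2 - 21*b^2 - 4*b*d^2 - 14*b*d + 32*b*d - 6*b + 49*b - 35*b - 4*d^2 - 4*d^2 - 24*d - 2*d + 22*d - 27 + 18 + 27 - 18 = -4*b^3 - 4*b^2 + 8*b + d^2*(-4*b - 8) + d*(10*b^2 + 18*b - 4)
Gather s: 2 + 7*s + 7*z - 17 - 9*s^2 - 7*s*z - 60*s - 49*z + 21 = -9*s^2 + s*(-7*z - 53) - 42*z + 6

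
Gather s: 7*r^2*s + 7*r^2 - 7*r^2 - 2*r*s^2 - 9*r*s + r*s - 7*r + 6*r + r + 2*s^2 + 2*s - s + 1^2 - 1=s^2*(2 - 2*r) + s*(7*r^2 - 8*r + 1)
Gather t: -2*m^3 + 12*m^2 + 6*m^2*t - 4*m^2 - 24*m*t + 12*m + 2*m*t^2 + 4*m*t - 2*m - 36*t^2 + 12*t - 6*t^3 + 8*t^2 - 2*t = -2*m^3 + 8*m^2 + 10*m - 6*t^3 + t^2*(2*m - 28) + t*(6*m^2 - 20*m + 10)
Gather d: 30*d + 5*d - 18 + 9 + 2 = 35*d - 7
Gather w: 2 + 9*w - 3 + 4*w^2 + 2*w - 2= 4*w^2 + 11*w - 3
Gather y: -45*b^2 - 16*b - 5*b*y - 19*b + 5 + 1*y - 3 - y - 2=-45*b^2 - 5*b*y - 35*b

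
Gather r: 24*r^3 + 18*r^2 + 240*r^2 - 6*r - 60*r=24*r^3 + 258*r^2 - 66*r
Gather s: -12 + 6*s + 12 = 6*s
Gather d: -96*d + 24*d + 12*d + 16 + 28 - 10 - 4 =30 - 60*d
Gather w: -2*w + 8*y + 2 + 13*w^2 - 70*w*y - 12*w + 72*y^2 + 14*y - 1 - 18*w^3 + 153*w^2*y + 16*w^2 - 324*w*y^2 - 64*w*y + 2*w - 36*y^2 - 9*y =-18*w^3 + w^2*(153*y + 29) + w*(-324*y^2 - 134*y - 12) + 36*y^2 + 13*y + 1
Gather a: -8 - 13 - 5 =-26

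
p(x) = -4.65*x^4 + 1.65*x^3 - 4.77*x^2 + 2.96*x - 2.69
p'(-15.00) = 64034.81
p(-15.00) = -242095.34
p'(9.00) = -13241.35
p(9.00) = -29668.22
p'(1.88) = -121.07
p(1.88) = -61.11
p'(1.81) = -108.38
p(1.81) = -53.08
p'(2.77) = -380.81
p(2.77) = -269.78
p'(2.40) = -248.55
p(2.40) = -154.53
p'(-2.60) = 388.14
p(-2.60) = -284.13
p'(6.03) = -3952.75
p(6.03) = -5944.34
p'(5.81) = -3533.26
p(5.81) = -5121.46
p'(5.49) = -2977.95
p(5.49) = -4081.36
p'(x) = -18.6*x^3 + 4.95*x^2 - 9.54*x + 2.96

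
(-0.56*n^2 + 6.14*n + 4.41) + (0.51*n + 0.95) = -0.56*n^2 + 6.65*n + 5.36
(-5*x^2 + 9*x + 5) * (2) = -10*x^2 + 18*x + 10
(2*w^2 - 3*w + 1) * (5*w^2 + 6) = 10*w^4 - 15*w^3 + 17*w^2 - 18*w + 6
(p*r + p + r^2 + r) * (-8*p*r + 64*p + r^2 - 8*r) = -8*p^2*r^2 + 56*p^2*r + 64*p^2 - 7*p*r^3 + 49*p*r^2 + 56*p*r + r^4 - 7*r^3 - 8*r^2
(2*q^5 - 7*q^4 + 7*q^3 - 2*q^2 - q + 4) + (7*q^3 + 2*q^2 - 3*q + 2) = 2*q^5 - 7*q^4 + 14*q^3 - 4*q + 6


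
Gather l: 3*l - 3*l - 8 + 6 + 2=0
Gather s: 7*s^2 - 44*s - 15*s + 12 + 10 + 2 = 7*s^2 - 59*s + 24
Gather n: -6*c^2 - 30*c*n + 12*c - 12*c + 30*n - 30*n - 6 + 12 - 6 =-6*c^2 - 30*c*n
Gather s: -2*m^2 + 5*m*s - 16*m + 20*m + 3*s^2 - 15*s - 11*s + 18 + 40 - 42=-2*m^2 + 4*m + 3*s^2 + s*(5*m - 26) + 16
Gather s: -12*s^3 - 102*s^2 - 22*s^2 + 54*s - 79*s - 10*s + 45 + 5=-12*s^3 - 124*s^2 - 35*s + 50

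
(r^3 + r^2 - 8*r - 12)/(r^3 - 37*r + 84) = (r^2 + 4*r + 4)/(r^2 + 3*r - 28)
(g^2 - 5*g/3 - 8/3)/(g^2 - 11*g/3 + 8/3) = (g + 1)/(g - 1)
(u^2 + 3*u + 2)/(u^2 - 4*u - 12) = (u + 1)/(u - 6)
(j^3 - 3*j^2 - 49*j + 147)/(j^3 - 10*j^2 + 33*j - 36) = (j^2 - 49)/(j^2 - 7*j + 12)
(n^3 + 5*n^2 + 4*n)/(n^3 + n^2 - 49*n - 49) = n*(n + 4)/(n^2 - 49)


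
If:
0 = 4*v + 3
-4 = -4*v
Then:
No Solution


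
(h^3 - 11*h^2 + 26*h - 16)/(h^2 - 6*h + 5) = (h^2 - 10*h + 16)/(h - 5)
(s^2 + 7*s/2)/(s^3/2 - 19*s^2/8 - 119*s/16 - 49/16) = 8*s*(2*s + 7)/(8*s^3 - 38*s^2 - 119*s - 49)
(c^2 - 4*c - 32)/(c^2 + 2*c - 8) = (c - 8)/(c - 2)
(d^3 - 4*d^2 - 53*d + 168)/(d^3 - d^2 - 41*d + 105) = (d - 8)/(d - 5)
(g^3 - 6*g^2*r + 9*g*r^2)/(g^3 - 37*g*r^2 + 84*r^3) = g*(-g + 3*r)/(-g^2 - 3*g*r + 28*r^2)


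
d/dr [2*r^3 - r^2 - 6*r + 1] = 6*r^2 - 2*r - 6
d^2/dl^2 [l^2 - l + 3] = 2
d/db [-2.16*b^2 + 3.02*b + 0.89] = 3.02 - 4.32*b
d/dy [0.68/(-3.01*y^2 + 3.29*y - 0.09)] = (4.0936*y - 2.2372)/(3.01*y^2 - 3.29*y + 0.09)^2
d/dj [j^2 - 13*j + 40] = 2*j - 13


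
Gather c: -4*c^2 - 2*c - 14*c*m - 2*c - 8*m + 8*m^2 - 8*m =-4*c^2 + c*(-14*m - 4) + 8*m^2 - 16*m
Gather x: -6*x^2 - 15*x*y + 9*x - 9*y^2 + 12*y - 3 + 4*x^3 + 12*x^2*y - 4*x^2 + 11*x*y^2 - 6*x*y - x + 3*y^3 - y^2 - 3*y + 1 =4*x^3 + x^2*(12*y - 10) + x*(11*y^2 - 21*y + 8) + 3*y^3 - 10*y^2 + 9*y - 2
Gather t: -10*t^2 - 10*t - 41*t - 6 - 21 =-10*t^2 - 51*t - 27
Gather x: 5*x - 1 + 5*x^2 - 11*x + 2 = 5*x^2 - 6*x + 1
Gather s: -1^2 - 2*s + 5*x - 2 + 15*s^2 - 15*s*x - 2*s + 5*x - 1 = 15*s^2 + s*(-15*x - 4) + 10*x - 4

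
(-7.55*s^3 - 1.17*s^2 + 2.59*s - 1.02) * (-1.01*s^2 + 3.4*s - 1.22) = 7.6255*s^5 - 24.4883*s^4 + 2.6171*s^3 + 11.2636*s^2 - 6.6278*s + 1.2444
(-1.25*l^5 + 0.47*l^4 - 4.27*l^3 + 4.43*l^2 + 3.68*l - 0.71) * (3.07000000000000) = -3.8375*l^5 + 1.4429*l^4 - 13.1089*l^3 + 13.6001*l^2 + 11.2976*l - 2.1797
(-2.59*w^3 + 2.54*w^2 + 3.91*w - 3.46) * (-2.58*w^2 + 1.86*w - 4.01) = 6.6822*w^5 - 11.3706*w^4 + 5.0225*w^3 + 6.014*w^2 - 22.1147*w + 13.8746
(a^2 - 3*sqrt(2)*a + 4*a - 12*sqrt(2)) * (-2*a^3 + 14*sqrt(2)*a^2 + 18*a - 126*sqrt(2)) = -2*a^5 - 8*a^4 + 20*sqrt(2)*a^4 - 66*a^3 + 80*sqrt(2)*a^3 - 264*a^2 - 180*sqrt(2)*a^2 - 720*sqrt(2)*a + 756*a + 3024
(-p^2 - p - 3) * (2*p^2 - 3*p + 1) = -2*p^4 + p^3 - 4*p^2 + 8*p - 3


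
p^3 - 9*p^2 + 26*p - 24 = (p - 4)*(p - 3)*(p - 2)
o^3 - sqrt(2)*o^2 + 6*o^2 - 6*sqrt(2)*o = o*(o + 6)*(o - sqrt(2))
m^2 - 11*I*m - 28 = (m - 7*I)*(m - 4*I)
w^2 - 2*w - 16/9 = (w - 8/3)*(w + 2/3)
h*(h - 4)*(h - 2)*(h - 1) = h^4 - 7*h^3 + 14*h^2 - 8*h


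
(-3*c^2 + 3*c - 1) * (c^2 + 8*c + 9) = -3*c^4 - 21*c^3 - 4*c^2 + 19*c - 9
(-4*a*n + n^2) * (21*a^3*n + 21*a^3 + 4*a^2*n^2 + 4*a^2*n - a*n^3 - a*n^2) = -84*a^4*n^2 - 84*a^4*n + 5*a^3*n^3 + 5*a^3*n^2 + 8*a^2*n^4 + 8*a^2*n^3 - a*n^5 - a*n^4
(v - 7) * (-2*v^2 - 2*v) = -2*v^3 + 12*v^2 + 14*v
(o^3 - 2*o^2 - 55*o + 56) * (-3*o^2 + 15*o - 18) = -3*o^5 + 21*o^4 + 117*o^3 - 957*o^2 + 1830*o - 1008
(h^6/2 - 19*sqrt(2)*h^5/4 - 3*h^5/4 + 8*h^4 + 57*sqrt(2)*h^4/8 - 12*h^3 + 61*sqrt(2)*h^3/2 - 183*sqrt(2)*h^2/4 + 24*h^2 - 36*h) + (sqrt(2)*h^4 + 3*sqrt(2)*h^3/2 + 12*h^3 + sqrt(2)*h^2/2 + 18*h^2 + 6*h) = h^6/2 - 19*sqrt(2)*h^5/4 - 3*h^5/4 + 8*h^4 + 65*sqrt(2)*h^4/8 + 32*sqrt(2)*h^3 - 181*sqrt(2)*h^2/4 + 42*h^2 - 30*h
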